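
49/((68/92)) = 1127/17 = 66.29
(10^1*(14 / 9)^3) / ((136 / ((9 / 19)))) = 3430 / 26163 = 0.13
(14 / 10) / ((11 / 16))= 112 / 55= 2.04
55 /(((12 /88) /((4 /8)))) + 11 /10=202.77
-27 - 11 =-38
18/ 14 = 9/ 7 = 1.29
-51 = -51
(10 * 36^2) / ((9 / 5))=7200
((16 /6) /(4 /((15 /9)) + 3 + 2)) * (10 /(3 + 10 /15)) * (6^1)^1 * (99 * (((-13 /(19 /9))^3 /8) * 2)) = -8648710200 /253783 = -34079.16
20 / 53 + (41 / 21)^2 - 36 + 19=-299428 / 23373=-12.81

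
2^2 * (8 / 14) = 16 / 7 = 2.29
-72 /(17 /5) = -360 /17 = -21.18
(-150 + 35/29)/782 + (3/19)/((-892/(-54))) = -8682098/48043343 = -0.18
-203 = -203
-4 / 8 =-1 / 2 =-0.50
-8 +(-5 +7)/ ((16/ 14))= -6.25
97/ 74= 1.31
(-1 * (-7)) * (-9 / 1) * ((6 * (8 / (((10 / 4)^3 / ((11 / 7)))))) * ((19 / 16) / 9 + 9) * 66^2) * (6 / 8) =-226834344 / 25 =-9073373.76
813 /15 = 271 /5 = 54.20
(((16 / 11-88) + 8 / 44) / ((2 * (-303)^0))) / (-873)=475 / 9603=0.05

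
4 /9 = 0.44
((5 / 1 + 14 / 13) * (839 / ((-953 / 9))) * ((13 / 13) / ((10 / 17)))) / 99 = -1126777 / 1362790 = -0.83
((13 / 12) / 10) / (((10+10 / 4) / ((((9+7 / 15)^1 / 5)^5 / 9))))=0.02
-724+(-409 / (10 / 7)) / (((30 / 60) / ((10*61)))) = -350010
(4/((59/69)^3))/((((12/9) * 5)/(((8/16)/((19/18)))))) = 8869743/19511005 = 0.45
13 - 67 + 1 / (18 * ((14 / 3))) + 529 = 39901 / 84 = 475.01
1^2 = 1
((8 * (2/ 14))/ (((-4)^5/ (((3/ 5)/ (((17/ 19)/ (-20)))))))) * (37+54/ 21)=15789/ 26656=0.59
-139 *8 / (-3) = 370.67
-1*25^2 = -625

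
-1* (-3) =3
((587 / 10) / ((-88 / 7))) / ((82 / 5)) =-4109 / 14432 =-0.28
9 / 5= 1.80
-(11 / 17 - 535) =9084 / 17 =534.35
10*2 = 20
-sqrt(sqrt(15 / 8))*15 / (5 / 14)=-21*30^(1 / 4)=-49.15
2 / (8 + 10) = 1 / 9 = 0.11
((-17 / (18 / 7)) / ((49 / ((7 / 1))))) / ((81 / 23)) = -391 / 1458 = -0.27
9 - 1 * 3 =6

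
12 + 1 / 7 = 12.14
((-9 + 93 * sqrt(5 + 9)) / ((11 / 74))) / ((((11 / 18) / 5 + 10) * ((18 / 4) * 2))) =-6660 / 10021 + 68820 * sqrt(14) / 10021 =25.03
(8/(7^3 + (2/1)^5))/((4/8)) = 16/375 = 0.04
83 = 83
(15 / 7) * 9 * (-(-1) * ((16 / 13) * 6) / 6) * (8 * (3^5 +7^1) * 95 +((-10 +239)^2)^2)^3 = 44933427911694965708374276264560 / 91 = 493773933095549073718398600000.00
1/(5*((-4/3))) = -3/20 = -0.15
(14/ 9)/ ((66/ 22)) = 14/ 27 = 0.52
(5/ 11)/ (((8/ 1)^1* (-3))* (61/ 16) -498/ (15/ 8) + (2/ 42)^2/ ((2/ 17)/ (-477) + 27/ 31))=-536258450/ 421292291079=-0.00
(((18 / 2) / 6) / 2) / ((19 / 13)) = 39 / 76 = 0.51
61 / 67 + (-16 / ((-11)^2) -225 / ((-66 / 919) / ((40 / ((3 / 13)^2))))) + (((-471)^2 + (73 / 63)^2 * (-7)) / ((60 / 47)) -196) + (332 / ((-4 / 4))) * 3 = 348304388745161 / 137900070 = 2525773.84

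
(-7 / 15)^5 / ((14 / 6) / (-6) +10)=-33614 / 14596875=-0.00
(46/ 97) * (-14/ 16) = -161/ 388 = -0.41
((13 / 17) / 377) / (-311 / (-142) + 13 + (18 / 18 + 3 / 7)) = 994 / 8143867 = 0.00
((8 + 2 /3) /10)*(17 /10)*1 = 221 /150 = 1.47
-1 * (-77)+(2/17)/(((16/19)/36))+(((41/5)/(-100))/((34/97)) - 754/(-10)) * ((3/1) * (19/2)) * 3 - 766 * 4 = 117120733/34000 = 3444.73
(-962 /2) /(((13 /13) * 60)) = -481 /60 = -8.02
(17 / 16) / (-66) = -17 / 1056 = -0.02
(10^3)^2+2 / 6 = 3000001 / 3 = 1000000.33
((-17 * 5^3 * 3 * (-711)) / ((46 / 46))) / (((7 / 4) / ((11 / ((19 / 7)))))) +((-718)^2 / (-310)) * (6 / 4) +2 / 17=525387662701 / 50065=10494110.91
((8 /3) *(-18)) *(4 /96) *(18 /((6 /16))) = -96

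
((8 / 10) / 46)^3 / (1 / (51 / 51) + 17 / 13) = 52 / 22813125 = 0.00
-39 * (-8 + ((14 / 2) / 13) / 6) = 308.50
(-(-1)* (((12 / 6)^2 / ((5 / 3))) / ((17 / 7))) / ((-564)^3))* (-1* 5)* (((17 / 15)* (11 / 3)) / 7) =11 / 672773040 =0.00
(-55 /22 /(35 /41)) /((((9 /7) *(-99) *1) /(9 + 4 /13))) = 451 /2106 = 0.21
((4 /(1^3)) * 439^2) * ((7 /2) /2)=1349047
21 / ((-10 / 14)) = -147 / 5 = -29.40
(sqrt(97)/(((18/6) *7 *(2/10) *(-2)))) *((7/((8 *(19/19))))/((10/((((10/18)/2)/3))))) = -5 *sqrt(97)/5184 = -0.01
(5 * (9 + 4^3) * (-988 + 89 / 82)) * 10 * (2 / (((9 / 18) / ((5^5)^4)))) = -56339941024780273437500 / 41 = -1374144903043421303353.66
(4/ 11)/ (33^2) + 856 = 10254028/ 11979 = 856.00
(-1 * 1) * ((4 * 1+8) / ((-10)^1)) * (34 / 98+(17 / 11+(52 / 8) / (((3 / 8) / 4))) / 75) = 1.55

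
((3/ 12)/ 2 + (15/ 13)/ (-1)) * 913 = -97691/ 104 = -939.34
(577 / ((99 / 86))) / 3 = 49622 / 297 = 167.08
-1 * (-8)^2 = -64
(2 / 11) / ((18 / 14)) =0.14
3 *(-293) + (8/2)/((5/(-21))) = -4479/5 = -895.80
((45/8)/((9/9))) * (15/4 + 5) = 1575/32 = 49.22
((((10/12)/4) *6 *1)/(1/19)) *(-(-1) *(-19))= -1805/4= -451.25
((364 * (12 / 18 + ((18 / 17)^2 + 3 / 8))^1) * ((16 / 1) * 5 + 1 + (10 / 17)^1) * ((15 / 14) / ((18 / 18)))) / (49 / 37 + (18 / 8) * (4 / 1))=50039360735 / 7507064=6665.64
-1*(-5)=5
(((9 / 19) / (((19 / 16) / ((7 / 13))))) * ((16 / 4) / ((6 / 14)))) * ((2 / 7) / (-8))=-336 / 4693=-0.07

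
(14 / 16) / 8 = 7 / 64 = 0.11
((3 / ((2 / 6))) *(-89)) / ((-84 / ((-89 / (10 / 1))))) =-23763 / 280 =-84.87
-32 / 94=-0.34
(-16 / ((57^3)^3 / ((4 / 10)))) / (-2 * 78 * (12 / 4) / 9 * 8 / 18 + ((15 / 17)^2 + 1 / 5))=4624 / 101564816692556370141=0.00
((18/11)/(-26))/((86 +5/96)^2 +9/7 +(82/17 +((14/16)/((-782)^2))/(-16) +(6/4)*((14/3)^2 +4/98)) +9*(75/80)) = -621347521536/73572358703486357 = -0.00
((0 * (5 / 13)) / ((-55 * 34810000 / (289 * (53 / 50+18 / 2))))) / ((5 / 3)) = 0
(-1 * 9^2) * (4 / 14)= -162 / 7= -23.14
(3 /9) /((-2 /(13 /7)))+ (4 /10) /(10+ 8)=-181 /630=-0.29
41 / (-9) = -4.56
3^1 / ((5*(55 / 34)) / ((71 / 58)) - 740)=-3621 / 885205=-0.00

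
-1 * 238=-238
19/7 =2.71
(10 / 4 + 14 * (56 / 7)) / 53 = 229 / 106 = 2.16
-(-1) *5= 5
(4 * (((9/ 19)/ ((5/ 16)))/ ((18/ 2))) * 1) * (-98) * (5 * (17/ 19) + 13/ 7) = -754432/ 1805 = -417.97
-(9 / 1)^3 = -729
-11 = -11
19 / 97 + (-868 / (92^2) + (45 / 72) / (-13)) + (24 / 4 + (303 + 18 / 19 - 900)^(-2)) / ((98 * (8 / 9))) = 850553012121909 / 7452821731810000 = 0.11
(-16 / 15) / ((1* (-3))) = 16 / 45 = 0.36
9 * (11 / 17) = 99 / 17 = 5.82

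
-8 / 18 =-4 / 9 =-0.44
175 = 175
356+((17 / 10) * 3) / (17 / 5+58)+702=649663 / 614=1058.08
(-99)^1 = -99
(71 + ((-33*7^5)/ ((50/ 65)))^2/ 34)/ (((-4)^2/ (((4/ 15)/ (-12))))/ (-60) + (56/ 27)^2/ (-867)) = 1932825697006660011/ 1516276000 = 1274718914.63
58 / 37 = 1.57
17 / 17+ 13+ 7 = 21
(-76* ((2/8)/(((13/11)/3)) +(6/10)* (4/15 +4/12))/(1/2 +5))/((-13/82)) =4028988/46475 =86.69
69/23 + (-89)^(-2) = 23764/7921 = 3.00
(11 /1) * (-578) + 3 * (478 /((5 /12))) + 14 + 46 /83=-1204266 /415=-2901.85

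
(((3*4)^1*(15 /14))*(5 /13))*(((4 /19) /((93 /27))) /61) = 16200 /3269539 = 0.00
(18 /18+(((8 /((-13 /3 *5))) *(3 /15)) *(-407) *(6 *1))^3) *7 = 1409187616338859 /34328125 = 41050526.83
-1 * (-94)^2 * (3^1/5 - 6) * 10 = 477144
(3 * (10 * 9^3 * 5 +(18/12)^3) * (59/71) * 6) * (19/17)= 2942224803/4828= 609408.62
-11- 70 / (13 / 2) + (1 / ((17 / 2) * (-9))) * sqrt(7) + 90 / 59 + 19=-954 / 767- 2 * sqrt(7) / 153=-1.28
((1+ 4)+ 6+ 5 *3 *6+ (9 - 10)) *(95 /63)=9500 /63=150.79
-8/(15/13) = -104/15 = -6.93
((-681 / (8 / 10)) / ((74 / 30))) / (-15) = 3405 / 148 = 23.01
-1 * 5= -5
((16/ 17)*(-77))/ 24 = -154/ 51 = -3.02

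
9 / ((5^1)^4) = 9 / 625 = 0.01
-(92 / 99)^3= -778688 / 970299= -0.80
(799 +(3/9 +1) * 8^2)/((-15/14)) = -825.38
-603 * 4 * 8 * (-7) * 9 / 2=607824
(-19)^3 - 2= -6861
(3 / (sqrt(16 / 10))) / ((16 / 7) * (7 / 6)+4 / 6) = 9 * sqrt(10) / 40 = 0.71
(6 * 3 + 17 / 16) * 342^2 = 8918505 / 4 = 2229626.25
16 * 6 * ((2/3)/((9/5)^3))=8000/729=10.97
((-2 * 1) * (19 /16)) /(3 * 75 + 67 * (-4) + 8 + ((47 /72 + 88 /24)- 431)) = 171 /33241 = 0.01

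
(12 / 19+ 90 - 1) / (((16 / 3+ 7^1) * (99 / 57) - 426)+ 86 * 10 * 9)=131 / 10721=0.01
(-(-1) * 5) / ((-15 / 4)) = -4 / 3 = -1.33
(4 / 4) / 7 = 1 / 7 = 0.14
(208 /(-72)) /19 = -0.15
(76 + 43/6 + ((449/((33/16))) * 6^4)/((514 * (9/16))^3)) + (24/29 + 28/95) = 2341738571626259/27778412206710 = 84.30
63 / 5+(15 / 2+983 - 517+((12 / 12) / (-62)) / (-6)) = 904151 / 1860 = 486.10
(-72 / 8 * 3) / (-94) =27 / 94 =0.29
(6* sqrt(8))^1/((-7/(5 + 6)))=-26.67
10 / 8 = 5 / 4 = 1.25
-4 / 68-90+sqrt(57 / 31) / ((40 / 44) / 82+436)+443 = 451*sqrt(1767) / 6095871+6000 / 17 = 352.94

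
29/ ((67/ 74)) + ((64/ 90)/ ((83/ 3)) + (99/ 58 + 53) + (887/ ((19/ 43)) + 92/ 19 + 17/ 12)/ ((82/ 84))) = 4050684868904/ 1884428265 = 2149.56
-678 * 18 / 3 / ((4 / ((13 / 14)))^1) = -13221 / 14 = -944.36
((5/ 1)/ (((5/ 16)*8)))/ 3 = 2/ 3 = 0.67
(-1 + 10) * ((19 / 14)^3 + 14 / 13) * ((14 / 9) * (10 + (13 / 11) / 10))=20285697 / 40040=506.64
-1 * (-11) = 11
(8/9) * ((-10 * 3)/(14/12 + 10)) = -2.39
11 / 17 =0.65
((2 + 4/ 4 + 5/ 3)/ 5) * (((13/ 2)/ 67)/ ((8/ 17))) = 1547/ 8040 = 0.19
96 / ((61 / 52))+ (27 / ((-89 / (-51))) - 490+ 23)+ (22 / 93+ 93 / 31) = -185022265 / 504897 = -366.46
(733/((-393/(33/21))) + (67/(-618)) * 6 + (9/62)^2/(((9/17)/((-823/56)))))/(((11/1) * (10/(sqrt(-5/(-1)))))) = -36304389313 * sqrt(5)/958503860160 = -0.08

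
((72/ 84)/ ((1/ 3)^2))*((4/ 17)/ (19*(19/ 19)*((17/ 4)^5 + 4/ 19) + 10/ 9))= 0.00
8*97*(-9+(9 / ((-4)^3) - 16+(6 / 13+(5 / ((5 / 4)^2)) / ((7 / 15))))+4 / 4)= -13053.83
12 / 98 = 6 / 49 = 0.12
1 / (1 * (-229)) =-1 / 229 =-0.00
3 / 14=0.21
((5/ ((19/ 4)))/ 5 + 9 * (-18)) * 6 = -18444/ 19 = -970.74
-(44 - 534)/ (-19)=-490/ 19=-25.79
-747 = -747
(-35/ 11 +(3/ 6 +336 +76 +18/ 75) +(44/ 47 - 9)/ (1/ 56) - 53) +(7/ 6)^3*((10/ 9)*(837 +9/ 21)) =1382.55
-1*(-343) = 343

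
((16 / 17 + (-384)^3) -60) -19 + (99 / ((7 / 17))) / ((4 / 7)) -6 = -3850348177 / 68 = -56622767.31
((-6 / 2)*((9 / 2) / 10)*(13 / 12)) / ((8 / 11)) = -1287 / 640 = -2.01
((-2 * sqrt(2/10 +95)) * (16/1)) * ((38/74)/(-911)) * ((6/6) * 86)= 104576 * sqrt(595)/168535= 15.14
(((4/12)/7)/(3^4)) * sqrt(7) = sqrt(7)/1701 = 0.00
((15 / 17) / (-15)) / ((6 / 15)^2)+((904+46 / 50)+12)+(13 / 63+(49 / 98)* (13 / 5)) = 918.06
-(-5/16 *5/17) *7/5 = 35/272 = 0.13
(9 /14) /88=9 /1232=0.01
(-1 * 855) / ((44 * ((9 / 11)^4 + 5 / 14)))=-7966035 / 330118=-24.13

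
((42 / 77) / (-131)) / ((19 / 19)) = -0.00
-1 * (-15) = 15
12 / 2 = 6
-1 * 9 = -9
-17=-17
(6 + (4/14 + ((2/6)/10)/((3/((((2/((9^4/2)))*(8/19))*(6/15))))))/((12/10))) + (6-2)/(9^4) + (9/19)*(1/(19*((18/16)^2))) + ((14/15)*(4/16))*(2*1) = 15052405684/2238252345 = 6.73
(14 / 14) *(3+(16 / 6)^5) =33497 / 243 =137.85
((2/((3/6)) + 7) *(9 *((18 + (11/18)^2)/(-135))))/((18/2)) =-65483/43740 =-1.50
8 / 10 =4 / 5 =0.80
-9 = -9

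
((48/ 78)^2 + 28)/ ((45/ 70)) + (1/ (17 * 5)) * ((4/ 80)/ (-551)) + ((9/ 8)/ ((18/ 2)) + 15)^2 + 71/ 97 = 605068526755183/ 2211166526400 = 273.64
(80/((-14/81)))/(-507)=1080/1183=0.91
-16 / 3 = -5.33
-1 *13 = -13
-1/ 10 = -0.10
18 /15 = 6 /5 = 1.20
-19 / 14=-1.36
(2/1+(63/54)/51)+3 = 1537/306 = 5.02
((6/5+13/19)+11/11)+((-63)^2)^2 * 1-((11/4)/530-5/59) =37437233919173/2376520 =15752963.96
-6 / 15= -2 / 5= -0.40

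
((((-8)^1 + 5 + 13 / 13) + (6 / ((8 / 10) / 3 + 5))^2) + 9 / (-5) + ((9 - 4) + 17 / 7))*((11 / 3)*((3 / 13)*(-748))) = -8854208396 / 2839655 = -3118.06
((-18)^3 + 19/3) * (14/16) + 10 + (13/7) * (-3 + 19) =-849701/168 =-5057.74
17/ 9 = 1.89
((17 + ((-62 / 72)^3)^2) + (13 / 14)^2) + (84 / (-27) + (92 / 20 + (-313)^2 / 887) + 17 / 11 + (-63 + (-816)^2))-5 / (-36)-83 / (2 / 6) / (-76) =65838265545094369000211 / 98866917749698560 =665928.17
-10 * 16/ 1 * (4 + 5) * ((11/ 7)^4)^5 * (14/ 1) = -169974366.28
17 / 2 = 8.50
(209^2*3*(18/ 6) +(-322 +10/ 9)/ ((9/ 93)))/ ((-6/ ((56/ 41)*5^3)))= -36837342500/ 3321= -11092244.05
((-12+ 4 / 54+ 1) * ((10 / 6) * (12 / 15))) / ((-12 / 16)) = 4720 / 243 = 19.42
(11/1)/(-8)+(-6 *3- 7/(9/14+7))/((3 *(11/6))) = -4121/856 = -4.81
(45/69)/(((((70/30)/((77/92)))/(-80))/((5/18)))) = -2750/529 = -5.20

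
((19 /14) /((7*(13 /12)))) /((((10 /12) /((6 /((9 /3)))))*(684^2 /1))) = 1 /1089270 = 0.00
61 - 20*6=-59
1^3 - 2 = -1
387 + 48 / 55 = 21333 / 55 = 387.87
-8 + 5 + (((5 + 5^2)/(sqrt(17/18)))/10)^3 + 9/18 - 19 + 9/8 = -163/8 + 1458 * sqrt(34)/289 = 9.04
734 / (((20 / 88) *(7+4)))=1468 / 5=293.60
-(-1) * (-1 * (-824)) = 824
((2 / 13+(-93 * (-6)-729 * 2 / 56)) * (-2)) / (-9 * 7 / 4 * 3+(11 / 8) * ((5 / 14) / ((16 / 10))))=12396224 / 546793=22.67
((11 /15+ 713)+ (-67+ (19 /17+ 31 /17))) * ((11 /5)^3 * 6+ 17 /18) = 24166342291 /573750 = 42119.99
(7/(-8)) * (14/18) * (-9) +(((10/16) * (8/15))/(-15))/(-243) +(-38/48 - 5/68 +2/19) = 75799067/14128020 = 5.37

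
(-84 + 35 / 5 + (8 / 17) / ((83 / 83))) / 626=-1301 / 10642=-0.12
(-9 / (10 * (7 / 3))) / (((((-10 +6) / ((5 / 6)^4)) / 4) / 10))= 625 / 336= 1.86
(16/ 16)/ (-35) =-1/ 35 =-0.03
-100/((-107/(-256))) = -25600/107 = -239.25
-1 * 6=-6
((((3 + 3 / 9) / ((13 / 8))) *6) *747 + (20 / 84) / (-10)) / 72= 5019827 / 39312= 127.69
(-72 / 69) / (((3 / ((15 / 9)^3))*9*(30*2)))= -50 / 16767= -0.00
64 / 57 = 1.12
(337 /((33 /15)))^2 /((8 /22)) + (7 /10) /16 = 64527.88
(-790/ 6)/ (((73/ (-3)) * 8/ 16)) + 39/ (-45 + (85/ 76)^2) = 183184778/ 18446735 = 9.93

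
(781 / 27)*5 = 3905 / 27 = 144.63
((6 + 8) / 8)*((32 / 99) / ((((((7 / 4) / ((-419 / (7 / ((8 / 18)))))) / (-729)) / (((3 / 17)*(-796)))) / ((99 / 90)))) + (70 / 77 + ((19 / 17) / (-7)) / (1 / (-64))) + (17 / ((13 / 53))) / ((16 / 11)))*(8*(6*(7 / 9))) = -36158009.15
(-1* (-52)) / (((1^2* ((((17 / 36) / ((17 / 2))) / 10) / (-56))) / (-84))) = 44029440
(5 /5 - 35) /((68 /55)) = -55 /2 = -27.50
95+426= 521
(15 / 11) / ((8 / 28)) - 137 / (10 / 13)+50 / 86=-408544 / 2365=-172.75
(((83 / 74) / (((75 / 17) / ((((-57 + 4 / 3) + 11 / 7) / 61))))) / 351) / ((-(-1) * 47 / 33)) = -8815928 / 19547707725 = -0.00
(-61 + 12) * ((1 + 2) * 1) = -147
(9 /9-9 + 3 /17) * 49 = -6517 /17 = -383.35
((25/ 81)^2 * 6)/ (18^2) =625/ 354294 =0.00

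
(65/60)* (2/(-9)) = -13/54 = -0.24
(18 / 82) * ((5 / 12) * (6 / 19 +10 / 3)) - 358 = -278622 / 779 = -357.67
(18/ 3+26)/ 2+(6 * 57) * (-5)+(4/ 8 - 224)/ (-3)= -3239/ 2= -1619.50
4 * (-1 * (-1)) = 4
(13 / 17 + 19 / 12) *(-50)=-11975 / 102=-117.40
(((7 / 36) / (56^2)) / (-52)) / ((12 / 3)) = -0.00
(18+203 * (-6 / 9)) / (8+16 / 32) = -704 / 51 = -13.80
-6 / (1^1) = -6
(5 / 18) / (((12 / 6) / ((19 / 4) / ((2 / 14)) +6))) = 785 / 144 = 5.45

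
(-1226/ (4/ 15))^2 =84548025/ 4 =21137006.25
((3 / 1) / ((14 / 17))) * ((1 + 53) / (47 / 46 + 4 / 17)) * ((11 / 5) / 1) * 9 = 106604586 / 34405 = 3098.52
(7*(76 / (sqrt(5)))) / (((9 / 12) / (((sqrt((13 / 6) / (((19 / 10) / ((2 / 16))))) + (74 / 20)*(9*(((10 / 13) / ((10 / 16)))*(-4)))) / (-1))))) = -28*sqrt(1482) / 9 + 7558656*sqrt(5) / 325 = 51885.37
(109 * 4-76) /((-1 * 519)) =-120 /173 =-0.69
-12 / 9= -4 / 3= -1.33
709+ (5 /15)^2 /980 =6253381 /8820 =709.00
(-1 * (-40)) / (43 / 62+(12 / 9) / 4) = 7440 / 191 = 38.95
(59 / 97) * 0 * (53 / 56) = 0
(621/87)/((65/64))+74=152738/1885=81.03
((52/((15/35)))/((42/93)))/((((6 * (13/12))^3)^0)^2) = 806/3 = 268.67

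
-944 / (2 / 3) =-1416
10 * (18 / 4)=45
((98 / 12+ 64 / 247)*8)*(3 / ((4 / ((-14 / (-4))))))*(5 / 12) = 73.73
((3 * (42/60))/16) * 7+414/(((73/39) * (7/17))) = 538.07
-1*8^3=-512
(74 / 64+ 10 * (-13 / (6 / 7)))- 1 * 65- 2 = -20881 / 96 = -217.51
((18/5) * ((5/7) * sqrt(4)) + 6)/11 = 78/77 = 1.01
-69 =-69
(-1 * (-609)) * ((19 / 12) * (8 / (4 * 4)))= 3857 / 8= 482.12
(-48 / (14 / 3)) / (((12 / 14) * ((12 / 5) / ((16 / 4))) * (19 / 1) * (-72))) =5 / 342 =0.01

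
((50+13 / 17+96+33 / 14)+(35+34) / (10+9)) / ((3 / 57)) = 690751 / 238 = 2902.32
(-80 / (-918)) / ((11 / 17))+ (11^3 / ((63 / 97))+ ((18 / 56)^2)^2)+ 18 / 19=7111855528171 / 3468503808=2050.41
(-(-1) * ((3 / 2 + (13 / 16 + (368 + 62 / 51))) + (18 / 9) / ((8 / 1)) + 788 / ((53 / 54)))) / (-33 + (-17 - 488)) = -50801095 / 23267424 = -2.18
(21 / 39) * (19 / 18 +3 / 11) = 1841 / 2574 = 0.72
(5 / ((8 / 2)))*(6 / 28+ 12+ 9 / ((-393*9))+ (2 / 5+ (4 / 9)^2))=9514343 / 594216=16.01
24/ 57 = 8/ 19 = 0.42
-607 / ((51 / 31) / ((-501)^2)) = -1574361939 / 17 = -92609525.82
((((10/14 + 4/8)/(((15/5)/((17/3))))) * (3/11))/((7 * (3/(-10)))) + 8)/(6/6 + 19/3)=37363/35574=1.05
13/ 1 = 13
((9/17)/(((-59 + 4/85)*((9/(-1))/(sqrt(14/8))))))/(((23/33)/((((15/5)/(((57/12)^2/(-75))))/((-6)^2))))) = -8250*sqrt(7)/41606333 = -0.00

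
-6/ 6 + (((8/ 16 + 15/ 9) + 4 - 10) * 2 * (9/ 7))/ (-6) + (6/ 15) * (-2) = -11/ 70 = -0.16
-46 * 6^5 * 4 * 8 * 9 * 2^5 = -3296526336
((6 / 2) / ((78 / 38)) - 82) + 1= -1034 / 13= -79.54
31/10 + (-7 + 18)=141/10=14.10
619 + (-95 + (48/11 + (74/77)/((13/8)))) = 529484/1001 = 528.96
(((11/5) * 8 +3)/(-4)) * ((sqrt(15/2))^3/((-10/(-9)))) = -2781 * sqrt(30)/160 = -95.20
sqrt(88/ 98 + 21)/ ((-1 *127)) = -sqrt(1073)/ 889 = -0.04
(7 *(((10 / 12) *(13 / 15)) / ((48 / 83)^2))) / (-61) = -626899 / 2529792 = -0.25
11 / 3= 3.67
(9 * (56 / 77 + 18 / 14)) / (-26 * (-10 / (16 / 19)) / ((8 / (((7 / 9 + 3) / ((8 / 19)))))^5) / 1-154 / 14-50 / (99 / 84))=11055964555837440 / 301723562558475701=0.04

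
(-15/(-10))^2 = 9/4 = 2.25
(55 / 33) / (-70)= -1 / 42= -0.02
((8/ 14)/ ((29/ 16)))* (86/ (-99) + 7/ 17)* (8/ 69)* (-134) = 52759552/ 23573781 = 2.24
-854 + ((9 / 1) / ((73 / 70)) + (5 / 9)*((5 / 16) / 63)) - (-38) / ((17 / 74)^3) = 7447216669265 / 3253663728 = 2288.87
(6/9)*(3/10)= 1/5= 0.20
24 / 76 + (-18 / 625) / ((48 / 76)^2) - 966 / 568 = -9828239 / 6745000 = -1.46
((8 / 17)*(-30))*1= -240 / 17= -14.12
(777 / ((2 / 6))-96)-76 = 2159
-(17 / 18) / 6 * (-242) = 2057 / 54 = 38.09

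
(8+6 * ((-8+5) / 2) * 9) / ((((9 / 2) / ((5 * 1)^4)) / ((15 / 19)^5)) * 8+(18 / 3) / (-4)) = 7699218750 / 138394333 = 55.63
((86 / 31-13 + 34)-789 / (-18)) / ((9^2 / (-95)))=-1194625 / 15066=-79.29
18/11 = 1.64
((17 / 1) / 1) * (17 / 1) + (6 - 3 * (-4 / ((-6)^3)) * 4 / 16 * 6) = 3539 / 12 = 294.92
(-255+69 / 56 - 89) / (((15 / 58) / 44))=-1224641 / 21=-58316.24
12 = 12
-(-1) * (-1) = -1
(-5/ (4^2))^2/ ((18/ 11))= 275/ 4608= 0.06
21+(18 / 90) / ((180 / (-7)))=18893 / 900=20.99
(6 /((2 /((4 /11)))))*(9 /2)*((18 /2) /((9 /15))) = 810 /11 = 73.64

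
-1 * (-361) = 361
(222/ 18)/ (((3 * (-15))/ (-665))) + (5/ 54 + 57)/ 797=2615719/ 14346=182.33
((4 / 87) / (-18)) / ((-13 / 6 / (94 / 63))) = 376 / 213759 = 0.00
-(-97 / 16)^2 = -9409 / 256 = -36.75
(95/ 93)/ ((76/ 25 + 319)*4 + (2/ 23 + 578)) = 54625/ 99797556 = 0.00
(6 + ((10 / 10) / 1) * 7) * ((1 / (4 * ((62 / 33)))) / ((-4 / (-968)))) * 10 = 259545 / 62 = 4186.21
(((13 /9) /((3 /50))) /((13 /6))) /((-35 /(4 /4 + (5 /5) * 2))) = -20 /21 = -0.95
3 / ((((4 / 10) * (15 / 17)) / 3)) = 51 / 2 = 25.50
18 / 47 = 0.38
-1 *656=-656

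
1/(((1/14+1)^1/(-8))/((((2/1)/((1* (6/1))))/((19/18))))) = -224/95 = -2.36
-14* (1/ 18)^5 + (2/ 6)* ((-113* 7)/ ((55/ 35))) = -1743756413/ 10392624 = -167.79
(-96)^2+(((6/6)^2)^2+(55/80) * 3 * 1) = 147505/16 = 9219.06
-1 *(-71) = 71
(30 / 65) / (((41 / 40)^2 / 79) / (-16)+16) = 4044800 / 140212449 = 0.03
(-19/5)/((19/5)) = -1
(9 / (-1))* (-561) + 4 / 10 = 25247 / 5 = 5049.40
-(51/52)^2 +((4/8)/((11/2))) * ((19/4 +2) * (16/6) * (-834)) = -40621059/29744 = -1365.69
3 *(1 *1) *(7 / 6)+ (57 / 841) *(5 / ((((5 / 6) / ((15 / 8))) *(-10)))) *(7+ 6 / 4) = 38375 / 13456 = 2.85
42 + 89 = 131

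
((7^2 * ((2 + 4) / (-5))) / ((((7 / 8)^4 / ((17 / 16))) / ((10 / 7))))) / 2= -26112 / 343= -76.13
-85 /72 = -1.18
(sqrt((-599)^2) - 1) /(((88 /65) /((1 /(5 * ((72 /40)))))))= 19435 /396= 49.08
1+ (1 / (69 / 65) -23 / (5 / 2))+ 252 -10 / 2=82711 / 345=239.74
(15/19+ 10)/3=205/57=3.60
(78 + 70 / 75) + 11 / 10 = 2401 / 30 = 80.03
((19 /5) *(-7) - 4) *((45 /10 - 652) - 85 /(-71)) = 2808315 /142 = 19776.87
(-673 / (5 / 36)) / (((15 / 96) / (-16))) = 12404736 / 25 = 496189.44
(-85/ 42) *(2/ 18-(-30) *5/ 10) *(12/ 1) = -23120/ 63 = -366.98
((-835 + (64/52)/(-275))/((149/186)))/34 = -277618113/9055475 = -30.66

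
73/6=12.17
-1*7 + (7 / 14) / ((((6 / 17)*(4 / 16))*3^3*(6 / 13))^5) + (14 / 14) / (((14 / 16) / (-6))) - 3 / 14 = -81612787652282 / 5931020266101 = -13.76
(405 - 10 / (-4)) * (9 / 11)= 7335 / 22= 333.41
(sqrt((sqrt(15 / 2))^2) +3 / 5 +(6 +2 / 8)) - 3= sqrt(30) / 2 +77 / 20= 6.59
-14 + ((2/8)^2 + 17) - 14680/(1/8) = -1878991/16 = -117436.94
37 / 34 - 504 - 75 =-19649 / 34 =-577.91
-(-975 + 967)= 8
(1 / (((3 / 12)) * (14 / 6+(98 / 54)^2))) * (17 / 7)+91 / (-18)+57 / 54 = -32642 / 14357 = -2.27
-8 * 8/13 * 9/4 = -144/13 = -11.08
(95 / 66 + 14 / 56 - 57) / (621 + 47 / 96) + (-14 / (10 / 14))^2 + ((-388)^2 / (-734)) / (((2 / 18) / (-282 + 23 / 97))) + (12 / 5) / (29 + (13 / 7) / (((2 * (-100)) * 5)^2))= 212076719885014810721204 / 407454066034782525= 520492.34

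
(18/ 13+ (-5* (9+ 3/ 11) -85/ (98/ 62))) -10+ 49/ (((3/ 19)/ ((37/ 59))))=106488518/ 1240239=85.86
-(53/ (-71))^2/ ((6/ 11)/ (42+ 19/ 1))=-1884839/ 30246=-62.32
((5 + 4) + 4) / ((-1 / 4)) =-52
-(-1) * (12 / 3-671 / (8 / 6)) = -1997 / 4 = -499.25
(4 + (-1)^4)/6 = 5/6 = 0.83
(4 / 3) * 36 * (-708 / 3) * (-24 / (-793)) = -342.84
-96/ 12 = -8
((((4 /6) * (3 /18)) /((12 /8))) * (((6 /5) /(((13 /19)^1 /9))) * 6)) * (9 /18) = 3.51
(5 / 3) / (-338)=-5 / 1014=-0.00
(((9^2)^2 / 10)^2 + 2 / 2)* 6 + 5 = 129140713 / 50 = 2582814.26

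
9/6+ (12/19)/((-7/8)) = 207/266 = 0.78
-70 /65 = -14 /13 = -1.08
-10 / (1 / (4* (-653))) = 26120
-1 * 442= -442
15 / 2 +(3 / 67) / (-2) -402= -26433 / 67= -394.52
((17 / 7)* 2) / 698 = 0.01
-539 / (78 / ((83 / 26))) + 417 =800939 / 2028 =394.94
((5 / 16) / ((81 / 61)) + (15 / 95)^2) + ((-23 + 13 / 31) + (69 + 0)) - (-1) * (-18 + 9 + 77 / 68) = 9569485651 / 246560112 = 38.81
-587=-587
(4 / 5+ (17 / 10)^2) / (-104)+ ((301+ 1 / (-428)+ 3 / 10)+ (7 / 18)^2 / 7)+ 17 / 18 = 27241885717 / 90136800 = 302.23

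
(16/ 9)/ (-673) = -16/ 6057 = -0.00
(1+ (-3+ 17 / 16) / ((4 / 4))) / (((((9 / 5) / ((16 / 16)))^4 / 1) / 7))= -21875 / 34992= -0.63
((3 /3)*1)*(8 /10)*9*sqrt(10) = 36*sqrt(10) /5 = 22.77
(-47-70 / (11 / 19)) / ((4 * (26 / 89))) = -164383 / 1144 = -143.69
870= 870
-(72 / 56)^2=-81 / 49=-1.65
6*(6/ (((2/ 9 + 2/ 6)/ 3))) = 972/ 5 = 194.40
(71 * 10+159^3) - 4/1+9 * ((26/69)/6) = 92468868/23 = 4020385.57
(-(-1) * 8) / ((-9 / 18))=-16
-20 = -20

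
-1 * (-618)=618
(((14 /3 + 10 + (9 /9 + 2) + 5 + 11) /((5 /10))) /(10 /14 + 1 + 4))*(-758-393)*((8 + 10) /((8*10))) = -2441271 /800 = -3051.59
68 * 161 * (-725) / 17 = -466900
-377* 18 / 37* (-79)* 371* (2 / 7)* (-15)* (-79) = 67338767340 / 37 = 1819966684.86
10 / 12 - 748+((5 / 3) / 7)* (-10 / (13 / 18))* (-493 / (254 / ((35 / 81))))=-66366397 / 89154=-744.40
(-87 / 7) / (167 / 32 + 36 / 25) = -69600 / 37289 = -1.87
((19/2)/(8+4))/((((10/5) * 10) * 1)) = 19/480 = 0.04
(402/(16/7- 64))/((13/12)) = -469/78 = -6.01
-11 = -11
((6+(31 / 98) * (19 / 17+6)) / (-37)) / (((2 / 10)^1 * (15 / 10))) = -68735 / 92463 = -0.74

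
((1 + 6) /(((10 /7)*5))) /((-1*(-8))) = 0.12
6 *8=48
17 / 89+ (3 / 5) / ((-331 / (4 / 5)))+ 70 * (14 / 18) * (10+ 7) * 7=42945113713 / 6628275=6479.08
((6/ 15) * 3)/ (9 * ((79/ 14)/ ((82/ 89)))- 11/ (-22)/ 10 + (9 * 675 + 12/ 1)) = 3444/ 17628031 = 0.00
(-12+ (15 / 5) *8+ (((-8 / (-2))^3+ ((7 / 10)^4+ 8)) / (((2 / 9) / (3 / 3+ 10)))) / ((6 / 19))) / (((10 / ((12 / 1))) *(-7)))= -194325183 / 100000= -1943.25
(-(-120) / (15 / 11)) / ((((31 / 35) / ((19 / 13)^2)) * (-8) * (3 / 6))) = -277970 / 5239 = -53.06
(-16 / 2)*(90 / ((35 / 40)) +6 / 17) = -98256 / 119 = -825.68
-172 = -172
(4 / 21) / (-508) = -1 / 2667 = -0.00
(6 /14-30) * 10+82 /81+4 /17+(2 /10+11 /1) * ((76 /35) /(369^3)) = -44015149107548 /149474141775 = -294.47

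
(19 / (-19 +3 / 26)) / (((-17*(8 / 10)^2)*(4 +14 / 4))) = 1235 / 100164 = 0.01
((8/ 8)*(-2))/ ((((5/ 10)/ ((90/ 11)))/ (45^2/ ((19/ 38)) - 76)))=-1430640/ 11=-130058.18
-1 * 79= -79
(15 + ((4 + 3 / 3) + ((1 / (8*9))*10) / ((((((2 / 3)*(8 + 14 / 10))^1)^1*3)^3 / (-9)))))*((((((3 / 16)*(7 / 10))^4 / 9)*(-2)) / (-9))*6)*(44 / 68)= 1052944689027 / 1850727202816000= 0.00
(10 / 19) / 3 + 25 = 1435 / 57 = 25.18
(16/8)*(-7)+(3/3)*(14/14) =-13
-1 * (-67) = 67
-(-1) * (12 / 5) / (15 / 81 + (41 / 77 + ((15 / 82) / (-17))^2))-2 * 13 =-328491013582 / 14498879435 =-22.66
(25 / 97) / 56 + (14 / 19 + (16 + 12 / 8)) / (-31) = -0.58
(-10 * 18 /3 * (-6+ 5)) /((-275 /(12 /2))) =-72 /55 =-1.31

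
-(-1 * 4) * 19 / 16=19 / 4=4.75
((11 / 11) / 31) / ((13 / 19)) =19 / 403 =0.05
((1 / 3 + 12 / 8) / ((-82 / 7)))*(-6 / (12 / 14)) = 539 / 492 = 1.10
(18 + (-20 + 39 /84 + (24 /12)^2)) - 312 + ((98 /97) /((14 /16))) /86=-36148489 /116788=-309.52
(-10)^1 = -10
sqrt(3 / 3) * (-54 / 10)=-27 / 5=-5.40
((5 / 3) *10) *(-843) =-14050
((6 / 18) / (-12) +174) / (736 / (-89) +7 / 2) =-557407 / 15282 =-36.47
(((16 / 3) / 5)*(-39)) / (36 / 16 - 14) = 832 / 235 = 3.54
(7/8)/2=7/16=0.44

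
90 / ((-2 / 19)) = -855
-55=-55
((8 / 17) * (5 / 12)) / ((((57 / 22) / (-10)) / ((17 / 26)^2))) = -9350 / 28899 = -0.32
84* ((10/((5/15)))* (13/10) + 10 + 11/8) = 8463/2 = 4231.50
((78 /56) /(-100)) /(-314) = 39 /879200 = 0.00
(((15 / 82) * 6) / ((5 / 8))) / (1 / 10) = 720 / 41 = 17.56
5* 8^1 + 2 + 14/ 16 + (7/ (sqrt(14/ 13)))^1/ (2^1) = sqrt(182)/ 4 + 343/ 8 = 46.25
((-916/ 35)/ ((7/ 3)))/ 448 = -687/ 27440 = -0.03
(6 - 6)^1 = 0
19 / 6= 3.17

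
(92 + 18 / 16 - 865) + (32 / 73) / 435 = -196086869 / 254040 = -771.87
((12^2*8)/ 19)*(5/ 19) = 5760/ 361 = 15.96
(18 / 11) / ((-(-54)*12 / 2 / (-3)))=-1 / 66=-0.02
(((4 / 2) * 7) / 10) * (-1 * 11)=-77 / 5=-15.40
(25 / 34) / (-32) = -25 / 1088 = -0.02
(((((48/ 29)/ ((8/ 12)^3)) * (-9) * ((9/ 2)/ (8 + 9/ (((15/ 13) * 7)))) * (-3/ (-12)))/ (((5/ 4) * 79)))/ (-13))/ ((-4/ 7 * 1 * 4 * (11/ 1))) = -321489/ 1672136752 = -0.00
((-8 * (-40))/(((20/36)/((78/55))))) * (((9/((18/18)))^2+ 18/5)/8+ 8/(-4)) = 1926288/275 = 7004.68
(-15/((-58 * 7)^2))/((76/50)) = -0.00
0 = 0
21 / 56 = 3 / 8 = 0.38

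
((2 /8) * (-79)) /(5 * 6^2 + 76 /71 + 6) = -5609 /53128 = -0.11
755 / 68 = 11.10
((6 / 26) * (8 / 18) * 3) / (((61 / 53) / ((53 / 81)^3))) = 31561924 / 421432713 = 0.07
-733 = -733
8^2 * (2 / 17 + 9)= 9920 / 17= 583.53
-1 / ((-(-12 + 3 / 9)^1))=-3 / 35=-0.09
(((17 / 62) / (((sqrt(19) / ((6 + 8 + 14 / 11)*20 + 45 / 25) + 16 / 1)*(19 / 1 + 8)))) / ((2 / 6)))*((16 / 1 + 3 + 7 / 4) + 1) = 93859378062 / 2266330949411-152738795*sqrt(19) / 18130647595288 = 0.04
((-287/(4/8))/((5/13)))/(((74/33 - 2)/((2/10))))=-123123/100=-1231.23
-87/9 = -29/3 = -9.67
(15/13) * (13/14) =15/14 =1.07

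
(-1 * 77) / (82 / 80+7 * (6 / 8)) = -3080 / 251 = -12.27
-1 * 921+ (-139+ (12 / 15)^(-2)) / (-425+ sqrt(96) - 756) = -20549186421 / 22314640+ 2199 * sqrt(6) / 5578660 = -920.88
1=1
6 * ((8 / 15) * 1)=16 / 5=3.20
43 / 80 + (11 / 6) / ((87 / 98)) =54343 / 20880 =2.60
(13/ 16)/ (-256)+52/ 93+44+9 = 53.56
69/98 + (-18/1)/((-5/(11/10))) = 11427/2450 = 4.66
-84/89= -0.94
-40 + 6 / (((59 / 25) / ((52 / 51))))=-37520 / 1003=-37.41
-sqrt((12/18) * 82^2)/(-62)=41 * sqrt(6)/93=1.08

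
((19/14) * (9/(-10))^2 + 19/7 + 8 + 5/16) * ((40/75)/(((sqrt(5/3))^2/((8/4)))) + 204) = 43425887/17500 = 2481.48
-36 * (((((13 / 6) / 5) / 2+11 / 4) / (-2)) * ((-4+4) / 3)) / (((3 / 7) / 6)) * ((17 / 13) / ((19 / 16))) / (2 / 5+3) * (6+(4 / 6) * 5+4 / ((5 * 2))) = 0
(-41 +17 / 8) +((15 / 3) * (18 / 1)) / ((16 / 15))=91 / 2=45.50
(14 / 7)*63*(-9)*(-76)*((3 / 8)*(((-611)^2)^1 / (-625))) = -12065361399 / 625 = -19304578.24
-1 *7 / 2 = -7 / 2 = -3.50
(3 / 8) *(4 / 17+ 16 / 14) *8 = 492 / 119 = 4.13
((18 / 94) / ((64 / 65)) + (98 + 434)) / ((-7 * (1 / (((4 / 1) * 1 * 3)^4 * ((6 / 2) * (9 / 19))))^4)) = -2457668018886517426344689664 / 42875609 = -57320888873823749683.52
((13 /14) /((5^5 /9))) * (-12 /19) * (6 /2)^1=-2106 /415625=-0.01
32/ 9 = 3.56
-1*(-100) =100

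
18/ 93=6/ 31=0.19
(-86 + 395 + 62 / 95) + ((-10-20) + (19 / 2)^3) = 864141 / 760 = 1137.03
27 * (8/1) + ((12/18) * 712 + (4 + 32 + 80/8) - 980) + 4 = -239.33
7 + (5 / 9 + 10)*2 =28.11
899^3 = 726572699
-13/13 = -1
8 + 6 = 14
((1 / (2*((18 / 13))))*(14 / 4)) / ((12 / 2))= 91 / 432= 0.21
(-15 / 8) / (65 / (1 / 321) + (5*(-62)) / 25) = -0.00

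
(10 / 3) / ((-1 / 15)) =-50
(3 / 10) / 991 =3 / 9910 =0.00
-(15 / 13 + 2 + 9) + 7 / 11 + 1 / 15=-24562 / 2145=-11.45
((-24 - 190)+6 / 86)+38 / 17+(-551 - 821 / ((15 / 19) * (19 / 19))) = -19765819 / 10965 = -1802.63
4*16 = 64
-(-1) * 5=5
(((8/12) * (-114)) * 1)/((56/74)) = -703/7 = -100.43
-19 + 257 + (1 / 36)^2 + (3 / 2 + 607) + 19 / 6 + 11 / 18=1101961 / 1296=850.28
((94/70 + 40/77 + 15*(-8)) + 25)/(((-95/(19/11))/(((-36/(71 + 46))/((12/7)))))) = -35858/117975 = -0.30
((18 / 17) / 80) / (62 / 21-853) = -189 / 12138680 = -0.00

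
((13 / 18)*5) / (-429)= -5 / 594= -0.01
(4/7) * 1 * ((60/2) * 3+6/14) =2532/49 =51.67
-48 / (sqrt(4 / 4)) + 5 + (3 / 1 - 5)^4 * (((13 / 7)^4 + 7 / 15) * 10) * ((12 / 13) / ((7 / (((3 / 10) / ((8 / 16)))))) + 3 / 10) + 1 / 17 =2625810402 / 3714347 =706.94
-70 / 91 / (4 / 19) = -95 / 26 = -3.65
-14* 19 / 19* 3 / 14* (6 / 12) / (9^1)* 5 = -0.83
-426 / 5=-85.20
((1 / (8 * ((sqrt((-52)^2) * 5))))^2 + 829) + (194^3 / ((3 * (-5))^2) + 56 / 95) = 24621160119467 / 739814400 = 33280.19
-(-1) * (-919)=-919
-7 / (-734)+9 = 6613 / 734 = 9.01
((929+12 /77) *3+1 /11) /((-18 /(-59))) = 6331939 /693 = 9137.00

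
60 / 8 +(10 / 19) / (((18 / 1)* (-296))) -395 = -19613705 / 50616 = -387.50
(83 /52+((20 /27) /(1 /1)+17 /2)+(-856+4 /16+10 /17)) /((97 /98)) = -493732477 /578799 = -853.03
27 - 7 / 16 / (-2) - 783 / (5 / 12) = -296317 / 160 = -1851.98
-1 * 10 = -10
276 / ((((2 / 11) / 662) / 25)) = 25122900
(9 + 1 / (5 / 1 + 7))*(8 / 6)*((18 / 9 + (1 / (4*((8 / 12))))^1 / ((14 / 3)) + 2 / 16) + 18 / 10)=244487 / 5040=48.51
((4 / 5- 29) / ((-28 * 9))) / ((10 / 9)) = 141 / 1400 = 0.10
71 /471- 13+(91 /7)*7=36809 /471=78.15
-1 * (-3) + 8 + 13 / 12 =145 / 12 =12.08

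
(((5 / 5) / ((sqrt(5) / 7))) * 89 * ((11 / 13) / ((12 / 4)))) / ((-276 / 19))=-130207 * sqrt(5) / 53820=-5.41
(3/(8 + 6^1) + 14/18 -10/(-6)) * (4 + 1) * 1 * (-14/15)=-335/27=-12.41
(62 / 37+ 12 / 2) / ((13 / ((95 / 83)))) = 26980 / 39923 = 0.68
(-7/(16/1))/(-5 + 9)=-7/64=-0.11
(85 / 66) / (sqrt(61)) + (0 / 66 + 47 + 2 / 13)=85 * sqrt(61) / 4026 + 613 / 13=47.32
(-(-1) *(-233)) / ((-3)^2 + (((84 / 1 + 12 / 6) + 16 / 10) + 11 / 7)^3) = -9989875 / 30400926436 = -0.00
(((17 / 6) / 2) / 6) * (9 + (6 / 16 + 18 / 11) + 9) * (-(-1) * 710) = 3542545 / 1056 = 3354.68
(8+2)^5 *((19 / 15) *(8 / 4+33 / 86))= 38950000 / 129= 301937.98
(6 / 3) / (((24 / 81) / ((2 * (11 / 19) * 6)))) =891 / 19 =46.89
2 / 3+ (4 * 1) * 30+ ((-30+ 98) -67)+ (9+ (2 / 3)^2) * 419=36710 / 9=4078.89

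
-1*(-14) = 14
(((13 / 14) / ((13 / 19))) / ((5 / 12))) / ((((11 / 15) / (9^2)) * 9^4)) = 38 / 693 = 0.05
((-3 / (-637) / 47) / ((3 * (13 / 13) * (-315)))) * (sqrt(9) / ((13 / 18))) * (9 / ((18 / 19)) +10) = -9 / 1047865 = -0.00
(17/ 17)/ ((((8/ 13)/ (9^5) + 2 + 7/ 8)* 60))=0.01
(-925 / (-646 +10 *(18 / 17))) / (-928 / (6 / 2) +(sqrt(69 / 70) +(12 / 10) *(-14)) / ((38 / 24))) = -553515375 / 121650897973- 124875 *sqrt(4830) / 973207183784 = -0.00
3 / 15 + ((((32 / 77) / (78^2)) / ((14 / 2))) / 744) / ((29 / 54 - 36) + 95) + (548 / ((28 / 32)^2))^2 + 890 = 513195.57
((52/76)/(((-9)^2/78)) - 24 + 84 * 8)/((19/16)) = 5324192/9747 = 546.24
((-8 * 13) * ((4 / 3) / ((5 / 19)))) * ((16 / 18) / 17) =-63232 / 2295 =-27.55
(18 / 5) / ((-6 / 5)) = -3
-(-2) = 2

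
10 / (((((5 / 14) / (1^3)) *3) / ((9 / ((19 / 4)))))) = 336 / 19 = 17.68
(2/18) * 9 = 1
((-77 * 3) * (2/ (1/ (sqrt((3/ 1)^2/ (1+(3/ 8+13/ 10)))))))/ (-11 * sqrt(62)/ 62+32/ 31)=5499648 * sqrt(1070)/ 182221+1890504 * sqrt(16585)/ 182221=2323.35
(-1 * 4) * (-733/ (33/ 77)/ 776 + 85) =-331.18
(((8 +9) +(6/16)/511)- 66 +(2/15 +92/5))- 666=-42707291/61320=-696.47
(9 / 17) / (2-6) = -9 / 68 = -0.13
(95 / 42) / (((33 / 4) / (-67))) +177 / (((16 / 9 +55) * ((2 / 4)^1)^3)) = 332366 / 50589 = 6.57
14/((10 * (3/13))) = 91/15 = 6.07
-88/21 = -4.19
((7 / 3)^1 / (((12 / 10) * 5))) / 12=7 / 216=0.03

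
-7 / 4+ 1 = -3 / 4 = -0.75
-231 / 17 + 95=1384 / 17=81.41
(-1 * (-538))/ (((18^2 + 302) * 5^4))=269/ 195625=0.00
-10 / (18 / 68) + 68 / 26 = -4114 / 117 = -35.16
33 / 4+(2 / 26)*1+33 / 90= 6781 / 780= 8.69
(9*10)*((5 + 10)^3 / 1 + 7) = 304380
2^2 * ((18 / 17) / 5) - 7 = -6.15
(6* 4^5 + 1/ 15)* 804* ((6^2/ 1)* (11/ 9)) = 1086762512/ 5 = 217352502.40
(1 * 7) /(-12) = -7 /12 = -0.58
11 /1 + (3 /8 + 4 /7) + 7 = 1061 /56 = 18.95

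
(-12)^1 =-12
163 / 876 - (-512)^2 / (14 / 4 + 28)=-153088673 / 18396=-8321.85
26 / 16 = 13 / 8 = 1.62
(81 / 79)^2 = 6561 / 6241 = 1.05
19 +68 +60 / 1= 147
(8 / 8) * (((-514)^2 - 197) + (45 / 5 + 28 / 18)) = 2376086 / 9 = 264009.56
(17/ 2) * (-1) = -8.50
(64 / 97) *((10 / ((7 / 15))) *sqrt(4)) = 19200 / 679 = 28.28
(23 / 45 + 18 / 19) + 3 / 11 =16282 / 9405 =1.73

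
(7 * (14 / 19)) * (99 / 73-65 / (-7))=76132 / 1387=54.89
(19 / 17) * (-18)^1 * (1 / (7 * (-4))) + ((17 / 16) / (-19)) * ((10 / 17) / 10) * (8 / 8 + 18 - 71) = 8045 / 9044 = 0.89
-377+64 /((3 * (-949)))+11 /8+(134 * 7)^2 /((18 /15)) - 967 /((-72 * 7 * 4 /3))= 467345652127 /637728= 732829.12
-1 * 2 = -2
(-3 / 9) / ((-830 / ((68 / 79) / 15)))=34 / 1475325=0.00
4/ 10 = 0.40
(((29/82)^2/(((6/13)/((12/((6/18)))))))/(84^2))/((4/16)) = 10933/1976856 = 0.01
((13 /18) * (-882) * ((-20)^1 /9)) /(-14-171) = -7.65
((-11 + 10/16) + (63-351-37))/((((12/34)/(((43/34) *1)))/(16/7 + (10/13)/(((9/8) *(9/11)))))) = -82950311/22113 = -3751.20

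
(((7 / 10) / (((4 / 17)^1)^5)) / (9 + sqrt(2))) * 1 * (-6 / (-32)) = 268352973 / 12943360- 29816997 * sqrt(2) / 12943360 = 17.48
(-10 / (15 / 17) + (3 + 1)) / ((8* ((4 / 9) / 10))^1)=-165 / 8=-20.62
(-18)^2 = 324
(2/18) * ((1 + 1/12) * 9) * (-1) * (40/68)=-65/102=-0.64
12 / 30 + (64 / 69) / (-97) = 13066 / 33465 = 0.39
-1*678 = -678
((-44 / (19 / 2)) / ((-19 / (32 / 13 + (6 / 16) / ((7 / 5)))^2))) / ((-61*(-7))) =43429859 / 10211930456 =0.00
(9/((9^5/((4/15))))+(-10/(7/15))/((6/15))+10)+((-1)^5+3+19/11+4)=-271625092/7577955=-35.84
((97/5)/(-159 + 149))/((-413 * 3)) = 97/61950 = 0.00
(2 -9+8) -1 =0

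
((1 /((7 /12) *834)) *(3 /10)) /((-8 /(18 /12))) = -9 /77840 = -0.00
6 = 6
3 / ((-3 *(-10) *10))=0.01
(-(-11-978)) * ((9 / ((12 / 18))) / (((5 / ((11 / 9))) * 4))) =32637 / 40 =815.92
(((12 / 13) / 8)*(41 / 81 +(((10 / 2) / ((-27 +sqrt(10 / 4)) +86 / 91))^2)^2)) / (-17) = -0.00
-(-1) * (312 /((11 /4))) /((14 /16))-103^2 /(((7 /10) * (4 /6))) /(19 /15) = -17817.89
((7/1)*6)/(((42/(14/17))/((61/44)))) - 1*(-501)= 187801/374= 502.14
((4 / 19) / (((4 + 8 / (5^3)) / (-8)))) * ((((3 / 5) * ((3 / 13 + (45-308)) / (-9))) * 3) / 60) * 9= -102480 / 31369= -3.27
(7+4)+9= 20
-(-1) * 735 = 735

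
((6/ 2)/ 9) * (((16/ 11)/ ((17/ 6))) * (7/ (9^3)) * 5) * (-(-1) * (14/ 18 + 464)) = 4684960/ 1226907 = 3.82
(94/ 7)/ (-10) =-47/ 35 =-1.34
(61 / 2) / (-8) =-61 / 16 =-3.81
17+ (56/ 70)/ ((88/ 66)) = 88/ 5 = 17.60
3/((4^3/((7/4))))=21/256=0.08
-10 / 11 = -0.91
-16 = -16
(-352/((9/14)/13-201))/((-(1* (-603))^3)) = 64064/8018857990071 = 0.00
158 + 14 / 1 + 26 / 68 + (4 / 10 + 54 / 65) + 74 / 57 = 4406717 / 25194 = 174.91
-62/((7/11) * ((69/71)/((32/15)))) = -1549504/7245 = -213.87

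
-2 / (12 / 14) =-7 / 3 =-2.33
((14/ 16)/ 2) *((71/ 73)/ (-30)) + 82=2872783/ 35040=81.99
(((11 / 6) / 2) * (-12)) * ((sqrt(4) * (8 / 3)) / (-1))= 176 / 3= 58.67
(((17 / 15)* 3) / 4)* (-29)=-493 / 20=-24.65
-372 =-372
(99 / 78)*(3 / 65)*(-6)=-0.35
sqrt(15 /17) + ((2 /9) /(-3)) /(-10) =1 /135 + sqrt(255) /17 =0.95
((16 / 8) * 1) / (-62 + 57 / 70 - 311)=-140 / 26053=-0.01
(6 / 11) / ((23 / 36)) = 216 / 253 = 0.85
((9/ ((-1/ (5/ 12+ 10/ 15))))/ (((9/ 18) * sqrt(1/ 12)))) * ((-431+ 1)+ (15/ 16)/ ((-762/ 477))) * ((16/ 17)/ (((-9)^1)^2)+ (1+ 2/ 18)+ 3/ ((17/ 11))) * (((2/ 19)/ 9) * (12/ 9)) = 95977039535 * sqrt(3)/ 119617236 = 1389.74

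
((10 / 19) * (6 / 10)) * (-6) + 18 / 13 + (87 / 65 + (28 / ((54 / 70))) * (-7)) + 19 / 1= -7810924 / 33345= -234.25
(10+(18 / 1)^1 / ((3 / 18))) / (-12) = -59 / 6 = -9.83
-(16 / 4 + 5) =-9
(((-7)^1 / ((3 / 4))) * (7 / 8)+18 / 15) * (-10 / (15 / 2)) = 418 / 45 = 9.29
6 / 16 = 3 / 8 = 0.38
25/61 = 0.41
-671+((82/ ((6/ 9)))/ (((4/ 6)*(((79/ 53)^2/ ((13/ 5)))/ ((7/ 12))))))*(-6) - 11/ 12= -133644037/ 93615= -1427.59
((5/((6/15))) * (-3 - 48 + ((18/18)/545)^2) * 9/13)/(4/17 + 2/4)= -2317685922/3861325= -600.23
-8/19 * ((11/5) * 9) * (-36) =28512/95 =300.13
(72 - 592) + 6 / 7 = -3634 / 7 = -519.14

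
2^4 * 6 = 96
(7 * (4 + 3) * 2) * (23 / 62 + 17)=52773 / 31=1702.35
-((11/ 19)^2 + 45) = -16366/ 361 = -45.34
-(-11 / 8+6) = -37 / 8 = -4.62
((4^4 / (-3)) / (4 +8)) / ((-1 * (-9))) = -64 / 81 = -0.79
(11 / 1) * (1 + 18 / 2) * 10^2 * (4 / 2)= 22000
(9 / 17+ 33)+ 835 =14765 / 17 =868.53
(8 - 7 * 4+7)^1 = -13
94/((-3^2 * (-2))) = 47/9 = 5.22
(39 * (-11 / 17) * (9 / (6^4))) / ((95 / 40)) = -143 / 1938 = -0.07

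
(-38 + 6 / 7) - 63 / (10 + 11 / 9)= -30229 / 707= -42.76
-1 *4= -4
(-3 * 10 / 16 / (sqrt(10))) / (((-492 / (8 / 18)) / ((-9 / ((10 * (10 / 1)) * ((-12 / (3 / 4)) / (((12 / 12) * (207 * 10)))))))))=207 * sqrt(10) / 104960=0.01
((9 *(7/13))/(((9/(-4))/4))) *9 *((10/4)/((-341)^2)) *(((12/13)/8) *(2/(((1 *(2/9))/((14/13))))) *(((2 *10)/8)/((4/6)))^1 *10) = -0.07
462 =462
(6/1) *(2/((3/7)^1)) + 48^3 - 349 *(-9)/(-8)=881819/8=110227.38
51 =51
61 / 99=0.62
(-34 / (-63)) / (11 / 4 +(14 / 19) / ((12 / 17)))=0.14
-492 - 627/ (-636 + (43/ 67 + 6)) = -20704155/ 42167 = -491.00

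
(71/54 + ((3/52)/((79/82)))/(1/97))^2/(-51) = -39016915729/39213769491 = -0.99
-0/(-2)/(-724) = 0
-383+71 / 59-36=-24650 / 59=-417.80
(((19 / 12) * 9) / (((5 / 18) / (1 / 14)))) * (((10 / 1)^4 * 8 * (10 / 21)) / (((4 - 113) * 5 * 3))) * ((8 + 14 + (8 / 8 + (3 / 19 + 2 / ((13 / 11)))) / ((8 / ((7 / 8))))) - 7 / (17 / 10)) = -1833528000 / 1180361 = -1553.36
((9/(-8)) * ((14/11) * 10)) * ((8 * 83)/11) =-104580/121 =-864.30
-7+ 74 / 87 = -535 / 87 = -6.15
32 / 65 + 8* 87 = 45272 / 65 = 696.49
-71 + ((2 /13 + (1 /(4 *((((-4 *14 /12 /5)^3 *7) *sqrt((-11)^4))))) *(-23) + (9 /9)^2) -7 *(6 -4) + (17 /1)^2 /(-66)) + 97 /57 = -198662116817 /2296277984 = -86.51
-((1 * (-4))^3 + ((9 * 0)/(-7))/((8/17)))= 64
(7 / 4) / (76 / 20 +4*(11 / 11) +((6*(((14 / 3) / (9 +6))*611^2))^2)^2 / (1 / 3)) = 118125 / 47755324298980246289300065444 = 0.00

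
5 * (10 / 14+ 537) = 2688.57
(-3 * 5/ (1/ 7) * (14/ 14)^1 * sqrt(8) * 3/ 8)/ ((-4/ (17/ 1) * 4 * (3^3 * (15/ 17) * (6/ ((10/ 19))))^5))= 844814915 * sqrt(2)/ 14918901180822775872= 0.00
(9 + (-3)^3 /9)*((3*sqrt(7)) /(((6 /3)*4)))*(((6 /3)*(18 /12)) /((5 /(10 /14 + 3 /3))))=81*sqrt(7) /35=6.12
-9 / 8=-1.12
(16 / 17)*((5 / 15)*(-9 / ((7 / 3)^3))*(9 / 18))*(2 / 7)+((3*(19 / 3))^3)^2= 47045880.97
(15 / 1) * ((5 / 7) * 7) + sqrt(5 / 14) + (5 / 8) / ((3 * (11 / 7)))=sqrt(70) / 14 + 19835 / 264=75.73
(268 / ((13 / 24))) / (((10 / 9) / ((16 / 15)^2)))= 823296 / 1625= 506.64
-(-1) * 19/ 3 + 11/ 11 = 22/ 3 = 7.33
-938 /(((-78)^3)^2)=-469 /112599800352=-0.00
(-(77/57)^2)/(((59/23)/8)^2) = -200732224/11309769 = -17.75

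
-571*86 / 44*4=-4464.18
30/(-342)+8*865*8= 3155515/57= 55359.91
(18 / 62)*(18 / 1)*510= 82620 / 31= 2665.16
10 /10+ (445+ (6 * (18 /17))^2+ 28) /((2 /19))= 2819437 /578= 4877.92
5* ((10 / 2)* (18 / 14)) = 225 / 7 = 32.14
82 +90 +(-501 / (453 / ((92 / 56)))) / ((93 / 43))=33650381 / 196602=171.16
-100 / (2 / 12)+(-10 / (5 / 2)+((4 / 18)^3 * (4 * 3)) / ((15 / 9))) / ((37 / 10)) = -1801376 / 2997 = -601.06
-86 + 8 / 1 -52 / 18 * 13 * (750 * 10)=-845234 / 3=-281744.67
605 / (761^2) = 605 / 579121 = 0.00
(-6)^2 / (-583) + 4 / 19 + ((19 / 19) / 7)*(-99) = -13.99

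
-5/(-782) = 5/782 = 0.01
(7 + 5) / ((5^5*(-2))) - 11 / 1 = -34381 / 3125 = -11.00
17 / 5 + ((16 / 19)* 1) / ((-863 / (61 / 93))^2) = 2080607084843 / 611943172695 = 3.40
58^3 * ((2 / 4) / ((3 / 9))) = 292668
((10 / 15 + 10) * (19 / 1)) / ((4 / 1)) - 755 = -2113 / 3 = -704.33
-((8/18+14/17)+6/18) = -245/153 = -1.60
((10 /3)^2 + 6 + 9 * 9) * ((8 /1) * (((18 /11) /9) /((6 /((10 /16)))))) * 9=4415 /33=133.79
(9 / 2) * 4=18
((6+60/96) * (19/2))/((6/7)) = 7049/96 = 73.43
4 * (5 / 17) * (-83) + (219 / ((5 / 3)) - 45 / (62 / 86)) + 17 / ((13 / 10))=-534018 / 34255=-15.59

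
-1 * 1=-1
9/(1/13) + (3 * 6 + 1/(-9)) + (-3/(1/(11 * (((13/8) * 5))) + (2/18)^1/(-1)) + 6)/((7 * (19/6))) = 15010124/109953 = 136.51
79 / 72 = 1.10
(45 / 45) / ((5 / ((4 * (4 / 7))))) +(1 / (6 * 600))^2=41472007 / 90720000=0.46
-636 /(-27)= 23.56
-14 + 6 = -8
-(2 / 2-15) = 14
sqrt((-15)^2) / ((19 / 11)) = 165 / 19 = 8.68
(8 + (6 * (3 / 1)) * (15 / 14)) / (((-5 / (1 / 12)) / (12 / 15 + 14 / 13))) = -11651 / 13650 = -0.85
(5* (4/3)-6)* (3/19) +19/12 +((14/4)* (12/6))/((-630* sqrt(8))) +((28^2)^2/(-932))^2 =5383699377553/12377892-sqrt(2)/360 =434944.77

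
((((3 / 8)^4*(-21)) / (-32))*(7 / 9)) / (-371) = -189 / 6946816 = -0.00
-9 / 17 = -0.53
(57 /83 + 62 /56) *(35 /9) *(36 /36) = 20845 /2988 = 6.98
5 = 5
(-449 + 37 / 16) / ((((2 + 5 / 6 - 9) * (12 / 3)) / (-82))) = -879081 / 592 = -1484.93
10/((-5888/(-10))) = 25/1472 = 0.02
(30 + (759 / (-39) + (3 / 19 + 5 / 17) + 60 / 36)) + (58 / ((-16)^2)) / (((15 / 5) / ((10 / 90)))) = 12.67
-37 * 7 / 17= -259 / 17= -15.24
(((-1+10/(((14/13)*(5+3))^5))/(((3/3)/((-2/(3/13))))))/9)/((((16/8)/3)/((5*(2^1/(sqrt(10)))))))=12725341707*sqrt(10)/8811708416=4.57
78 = 78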